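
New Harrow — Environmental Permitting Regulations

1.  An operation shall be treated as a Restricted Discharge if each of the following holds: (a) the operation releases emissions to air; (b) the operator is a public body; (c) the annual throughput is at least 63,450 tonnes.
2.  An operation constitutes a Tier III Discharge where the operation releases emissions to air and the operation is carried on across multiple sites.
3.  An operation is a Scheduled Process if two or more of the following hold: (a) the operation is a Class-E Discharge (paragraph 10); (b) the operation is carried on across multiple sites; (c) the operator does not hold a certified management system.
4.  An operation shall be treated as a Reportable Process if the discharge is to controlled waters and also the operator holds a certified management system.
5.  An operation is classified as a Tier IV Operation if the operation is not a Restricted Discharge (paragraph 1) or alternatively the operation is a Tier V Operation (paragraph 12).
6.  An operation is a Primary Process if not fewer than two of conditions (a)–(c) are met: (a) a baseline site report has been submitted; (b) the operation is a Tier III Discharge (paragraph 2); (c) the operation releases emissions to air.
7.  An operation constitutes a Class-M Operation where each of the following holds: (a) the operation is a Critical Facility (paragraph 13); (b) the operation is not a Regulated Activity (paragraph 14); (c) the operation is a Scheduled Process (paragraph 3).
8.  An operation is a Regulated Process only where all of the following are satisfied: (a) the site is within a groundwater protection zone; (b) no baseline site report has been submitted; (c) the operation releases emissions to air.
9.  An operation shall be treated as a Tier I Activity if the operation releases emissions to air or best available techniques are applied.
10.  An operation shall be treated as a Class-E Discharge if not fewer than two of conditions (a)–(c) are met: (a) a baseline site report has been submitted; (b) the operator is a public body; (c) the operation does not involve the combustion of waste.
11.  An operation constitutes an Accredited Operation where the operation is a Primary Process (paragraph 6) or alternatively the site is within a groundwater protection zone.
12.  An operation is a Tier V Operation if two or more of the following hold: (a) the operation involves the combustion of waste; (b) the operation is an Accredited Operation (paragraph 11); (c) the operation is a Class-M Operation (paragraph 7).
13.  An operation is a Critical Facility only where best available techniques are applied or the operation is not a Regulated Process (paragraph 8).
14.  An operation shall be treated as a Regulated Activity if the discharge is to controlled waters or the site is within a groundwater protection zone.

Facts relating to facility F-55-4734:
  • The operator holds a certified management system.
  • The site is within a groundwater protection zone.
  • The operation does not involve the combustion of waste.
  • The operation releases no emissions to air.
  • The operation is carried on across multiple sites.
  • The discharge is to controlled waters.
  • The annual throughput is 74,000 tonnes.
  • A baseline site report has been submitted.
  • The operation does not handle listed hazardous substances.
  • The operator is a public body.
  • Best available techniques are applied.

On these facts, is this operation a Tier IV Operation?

Yes

Under paragraph 1: the operation releases emissions to air? no; and the operator is a public body? yes; and annual throughput: 74,000 tonnes ≥ 63,450 tonnes? yes. So the operation is not a Restricted Discharge.
Under paragraph 2: the operation releases emissions to air? no; and the operation is carried on across multiple sites? yes. So the operation is not a Tier III Discharge.
Under paragraph 6: a baseline site report has been submitted? yes; Tier III Discharge (paragraph 2)? no; the operation releases emissions to air? no — 1 of 3 hold (need ≥2) → not satisfied.
Under paragraph 11: Primary Process (paragraph 6)? no; or the site is within a groundwater protection zone? yes. So the operation is an Accredited Operation.
Under paragraph 8: the site is within a groundwater protection zone? yes; and no baseline site report has been submitted? no; and the operation releases emissions to air? no. So the operation is not a Regulated Process.
Under paragraph 13: best available techniques are applied? yes; or not a Regulated Process (paragraph 8)? yes. So the operation is a Critical Facility.
Under paragraph 14: the discharge is to controlled waters? yes; or the site is within a groundwater protection zone? yes. So the operation is a Regulated Activity.
Under paragraph 10: a baseline site report has been submitted? yes; the operator is a public body? yes; the operation does not involve the combustion of waste? yes — 3 of 3 hold (need ≥2) → satisfied.
Under paragraph 3: Class-E Discharge (paragraph 10)? yes; the operation is carried on across multiple sites? yes; the operator does not hold a certified management system? no — 2 of 3 hold (need ≥2) → satisfied.
Under paragraph 7: Critical Facility (paragraph 13)? yes; and not a Regulated Activity (paragraph 14)? no; and Scheduled Process (paragraph 3)? yes. So the operation is not a Class-M Operation.
Under paragraph 12: the operation involves the combustion of waste? no; Accredited Operation (paragraph 11)? yes; Class-M Operation (paragraph 7)? no — 1 of 3 hold (need ≥2) → not satisfied.
Under paragraph 5: not a Restricted Discharge (paragraph 1)? yes; or Tier V Operation (paragraph 12)? no. So the operation is a Tier IV Operation.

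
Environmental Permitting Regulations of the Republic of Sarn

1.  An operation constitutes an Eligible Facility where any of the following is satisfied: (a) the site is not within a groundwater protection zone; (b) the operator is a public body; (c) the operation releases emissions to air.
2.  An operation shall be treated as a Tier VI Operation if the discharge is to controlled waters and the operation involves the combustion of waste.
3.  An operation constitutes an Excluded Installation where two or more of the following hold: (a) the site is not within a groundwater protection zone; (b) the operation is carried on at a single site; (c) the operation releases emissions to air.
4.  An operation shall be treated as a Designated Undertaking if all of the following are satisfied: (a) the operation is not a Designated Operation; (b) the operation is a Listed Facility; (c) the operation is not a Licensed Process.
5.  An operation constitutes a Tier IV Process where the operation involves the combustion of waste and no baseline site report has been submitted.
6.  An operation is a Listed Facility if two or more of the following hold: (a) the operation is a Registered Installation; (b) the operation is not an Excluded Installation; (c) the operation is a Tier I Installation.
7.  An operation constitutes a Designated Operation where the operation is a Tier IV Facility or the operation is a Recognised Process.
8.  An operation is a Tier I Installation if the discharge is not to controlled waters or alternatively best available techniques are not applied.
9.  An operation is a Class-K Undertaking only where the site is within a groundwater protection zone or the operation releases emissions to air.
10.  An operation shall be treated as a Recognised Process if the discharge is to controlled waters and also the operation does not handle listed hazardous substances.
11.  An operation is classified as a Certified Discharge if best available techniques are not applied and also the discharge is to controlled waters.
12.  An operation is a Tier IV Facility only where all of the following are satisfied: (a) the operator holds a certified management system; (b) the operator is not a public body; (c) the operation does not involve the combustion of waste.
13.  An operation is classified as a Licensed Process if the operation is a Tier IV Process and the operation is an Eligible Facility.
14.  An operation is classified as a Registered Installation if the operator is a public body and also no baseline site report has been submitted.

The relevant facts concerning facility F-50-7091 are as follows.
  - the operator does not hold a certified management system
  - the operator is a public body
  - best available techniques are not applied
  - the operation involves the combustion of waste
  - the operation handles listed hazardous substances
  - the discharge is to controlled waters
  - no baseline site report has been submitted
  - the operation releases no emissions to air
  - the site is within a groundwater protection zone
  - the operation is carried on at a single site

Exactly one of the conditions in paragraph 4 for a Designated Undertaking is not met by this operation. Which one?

Licensed Process

paragraph 12 — Tier IV Facility: [the operator holds a certified management system? no] AND [the operator is not a public body? no] AND [the operation does not involve the combustion of waste? no] → not satisfied.
paragraph 10 — Recognised Process: [the discharge is to controlled waters? yes] AND [the operation does not handle listed hazardous substances? no] → not satisfied.
paragraph 7 — Designated Operation: [Tier IV Facility (paragraph 12)? no] OR [Recognised Process (paragraph 10)? no] → not satisfied.
paragraph 14 — Registered Installation: [the operator is a public body? yes] AND [no baseline site report has been submitted? yes] → satisfied.
paragraph 3 — Excluded Installation: the site is not within a groundwater protection zone? no; the operation is carried on at a single site? yes; the operation releases emissions to air? no — 1 of 3 hold (need ≥2) → not satisfied.
paragraph 8 — Tier I Installation: [the discharge is not to controlled waters? no] OR [best available techniques are not applied? yes] → satisfied.
paragraph 6 — Listed Facility: Registered Installation (paragraph 14)? yes; not an Excluded Installation (paragraph 3)? yes; Tier I Installation (paragraph 8)? yes — 3 of 3 hold (need ≥2) → satisfied.
paragraph 5 — Tier IV Process: [the operation involves the combustion of waste? yes] AND [no baseline site report has been submitted? yes] → satisfied.
paragraph 1 — Eligible Facility: [the site is not within a groundwater protection zone? no] OR [the operator is a public body? yes] OR [the operation releases emissions to air? no] → satisfied.
paragraph 13 — Licensed Process: [Tier IV Process (paragraph 5)? yes] AND [Eligible Facility (paragraph 1)? yes] → satisfied.
paragraph 4 — Designated Undertaking: [not a Designated Operation (paragraph 7)? yes] AND [Listed Facility (paragraph 6)? yes] AND [not a Licensed Process (paragraph 13)? no] → not satisfied.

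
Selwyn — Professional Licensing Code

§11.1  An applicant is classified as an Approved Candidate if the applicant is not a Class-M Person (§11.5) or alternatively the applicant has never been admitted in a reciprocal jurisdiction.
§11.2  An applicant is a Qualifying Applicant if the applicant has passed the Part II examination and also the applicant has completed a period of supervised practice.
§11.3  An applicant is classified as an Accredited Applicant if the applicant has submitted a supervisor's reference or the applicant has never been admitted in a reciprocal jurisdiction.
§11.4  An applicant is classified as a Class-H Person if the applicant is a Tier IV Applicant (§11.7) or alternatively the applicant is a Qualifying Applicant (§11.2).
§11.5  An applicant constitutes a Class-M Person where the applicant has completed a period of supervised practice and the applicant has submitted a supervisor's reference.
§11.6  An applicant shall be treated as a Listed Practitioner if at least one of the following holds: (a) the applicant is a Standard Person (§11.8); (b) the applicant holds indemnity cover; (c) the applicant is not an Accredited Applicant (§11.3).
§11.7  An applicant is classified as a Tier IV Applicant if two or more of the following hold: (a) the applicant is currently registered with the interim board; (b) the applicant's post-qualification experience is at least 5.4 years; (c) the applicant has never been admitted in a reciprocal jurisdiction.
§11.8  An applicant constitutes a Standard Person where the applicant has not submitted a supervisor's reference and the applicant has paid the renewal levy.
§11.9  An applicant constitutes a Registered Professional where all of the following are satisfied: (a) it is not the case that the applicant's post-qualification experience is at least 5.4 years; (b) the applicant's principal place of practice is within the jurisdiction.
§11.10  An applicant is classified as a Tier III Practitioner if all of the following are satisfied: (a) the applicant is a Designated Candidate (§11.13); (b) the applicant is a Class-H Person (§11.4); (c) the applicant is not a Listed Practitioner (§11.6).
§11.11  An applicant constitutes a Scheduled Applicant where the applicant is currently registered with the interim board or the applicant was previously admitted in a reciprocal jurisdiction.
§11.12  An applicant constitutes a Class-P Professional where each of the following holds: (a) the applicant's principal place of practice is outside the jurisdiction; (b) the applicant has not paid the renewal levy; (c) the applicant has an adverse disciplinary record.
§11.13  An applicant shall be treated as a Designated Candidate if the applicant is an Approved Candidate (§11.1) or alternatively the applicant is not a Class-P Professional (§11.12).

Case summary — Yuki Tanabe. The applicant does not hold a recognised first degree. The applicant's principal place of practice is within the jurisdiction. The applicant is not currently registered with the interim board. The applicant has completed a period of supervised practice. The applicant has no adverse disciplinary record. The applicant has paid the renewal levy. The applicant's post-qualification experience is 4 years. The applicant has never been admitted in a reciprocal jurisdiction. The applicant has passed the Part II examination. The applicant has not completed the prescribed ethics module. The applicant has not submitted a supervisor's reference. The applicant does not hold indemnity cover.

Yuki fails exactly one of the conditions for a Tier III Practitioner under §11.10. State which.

§11.5 — Class-M Person: [the applicant has completed a period of supervised practice? yes] AND [the applicant has submitted a supervisor's reference? no] → not satisfied.
§11.1 — Approved Candidate: [not a Class-M Person (§11.5)? yes] OR [the applicant has never been admitted in a reciprocal jurisdiction? yes] → satisfied.
§11.12 — Class-P Professional: [the applicant's principal place of practice is outside the jurisdiction? no] AND [the applicant has not paid the renewal levy? no] AND [the applicant has an adverse disciplinary record? no] → not satisfied.
§11.13 — Designated Candidate: [Approved Candidate (§11.1)? yes] OR [not a Class-P Professional (§11.12)? yes] → satisfied.
§11.7 — Tier IV Applicant: the applicant is currently registered with the interim board? no; applicant's post-qualification experience: 4 years ≥ 5.4 years? no; the applicant has never been admitted in a reciprocal jurisdiction? yes — 1 of 3 hold (need ≥2) → not satisfied.
§11.2 — Qualifying Applicant: [the applicant has passed the Part II examination? yes] AND [the applicant has completed a period of supervised practice? yes] → satisfied.
§11.4 — Class-H Person: [Tier IV Applicant (§11.7)? no] OR [Qualifying Applicant (§11.2)? yes] → satisfied.
§11.8 — Standard Person: [the applicant has not submitted a supervisor's reference? yes] AND [the applicant has paid the renewal levy? yes] → satisfied.
§11.3 — Accredited Applicant: [the applicant has submitted a supervisor's reference? no] OR [the applicant has never been admitted in a reciprocal jurisdiction? yes] → satisfied.
§11.6 — Listed Practitioner: [Standard Person (§11.8)? yes] OR [the applicant holds indemnity cover? no] OR [not an Accredited Applicant (§11.3)? no] → satisfied.
§11.10 — Tier III Practitioner: [Designated Candidate (§11.13)? yes] AND [Class-H Person (§11.4)? yes] AND [not a Listed Practitioner (§11.6)? no] → not satisfied.

Listed Practitioner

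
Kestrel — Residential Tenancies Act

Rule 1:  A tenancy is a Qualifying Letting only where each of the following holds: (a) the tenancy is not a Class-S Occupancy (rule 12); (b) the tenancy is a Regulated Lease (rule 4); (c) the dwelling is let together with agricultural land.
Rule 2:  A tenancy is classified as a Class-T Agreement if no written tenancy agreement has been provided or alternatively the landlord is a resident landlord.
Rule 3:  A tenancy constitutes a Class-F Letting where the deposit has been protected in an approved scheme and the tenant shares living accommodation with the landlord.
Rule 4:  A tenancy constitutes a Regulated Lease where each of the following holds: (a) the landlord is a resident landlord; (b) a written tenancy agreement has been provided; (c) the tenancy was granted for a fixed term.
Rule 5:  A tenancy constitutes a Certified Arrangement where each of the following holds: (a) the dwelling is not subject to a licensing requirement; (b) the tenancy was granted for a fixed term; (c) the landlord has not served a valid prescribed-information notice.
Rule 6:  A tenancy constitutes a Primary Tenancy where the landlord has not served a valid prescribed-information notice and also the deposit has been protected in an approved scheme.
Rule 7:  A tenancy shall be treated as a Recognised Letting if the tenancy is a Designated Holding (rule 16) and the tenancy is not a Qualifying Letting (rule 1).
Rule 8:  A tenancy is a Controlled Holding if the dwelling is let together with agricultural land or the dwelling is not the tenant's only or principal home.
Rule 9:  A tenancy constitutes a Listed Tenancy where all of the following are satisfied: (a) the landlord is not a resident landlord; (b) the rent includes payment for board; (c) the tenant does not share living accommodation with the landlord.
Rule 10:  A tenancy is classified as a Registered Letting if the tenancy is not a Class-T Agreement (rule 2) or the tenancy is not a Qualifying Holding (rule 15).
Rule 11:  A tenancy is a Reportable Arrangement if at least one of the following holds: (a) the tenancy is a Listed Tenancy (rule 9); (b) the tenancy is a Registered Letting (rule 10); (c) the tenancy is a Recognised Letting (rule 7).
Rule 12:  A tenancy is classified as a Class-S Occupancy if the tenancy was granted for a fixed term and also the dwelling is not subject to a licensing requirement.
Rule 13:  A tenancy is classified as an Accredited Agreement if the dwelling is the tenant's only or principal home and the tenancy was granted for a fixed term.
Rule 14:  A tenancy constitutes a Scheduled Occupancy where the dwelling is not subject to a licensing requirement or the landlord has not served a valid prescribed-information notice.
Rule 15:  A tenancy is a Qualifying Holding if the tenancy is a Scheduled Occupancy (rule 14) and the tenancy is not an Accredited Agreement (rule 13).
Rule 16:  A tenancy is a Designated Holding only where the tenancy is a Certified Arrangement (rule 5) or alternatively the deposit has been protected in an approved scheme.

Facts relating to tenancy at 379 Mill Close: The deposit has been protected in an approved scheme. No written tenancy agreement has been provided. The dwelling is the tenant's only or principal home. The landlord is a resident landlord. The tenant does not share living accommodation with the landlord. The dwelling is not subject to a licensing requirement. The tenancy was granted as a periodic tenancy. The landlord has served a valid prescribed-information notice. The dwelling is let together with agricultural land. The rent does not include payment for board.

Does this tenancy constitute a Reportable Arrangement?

rule 9 — Listed Tenancy: [the landlord is not a resident landlord? no] AND [the rent includes payment for board? no] AND [the tenant does not share living accommodation with the landlord? yes] → not satisfied.
rule 2 — Class-T Agreement: [no written tenancy agreement has been provided? yes] OR [the landlord is a resident landlord? yes] → satisfied.
rule 14 — Scheduled Occupancy: [the dwelling is not subject to a licensing requirement? yes] OR [the landlord has not served a valid prescribed-information notice? no] → satisfied.
rule 13 — Accredited Agreement: [the dwelling is the tenant's only or principal home? yes] AND [the tenancy was granted for a fixed term? no] → not satisfied.
rule 15 — Qualifying Holding: [Scheduled Occupancy (rule 14)? yes] AND [not an Accredited Agreement (rule 13)? yes] → satisfied.
rule 10 — Registered Letting: [not a Class-T Agreement (rule 2)? no] OR [not a Qualifying Holding (rule 15)? no] → not satisfied.
rule 5 — Certified Arrangement: [the dwelling is not subject to a licensing requirement? yes] AND [the tenancy was granted for a fixed term? no] AND [the landlord has not served a valid prescribed-information notice? no] → not satisfied.
rule 16 — Designated Holding: [Certified Arrangement (rule 5)? no] OR [the deposit has been protected in an approved scheme? yes] → satisfied.
rule 12 — Class-S Occupancy: [the tenancy was granted for a fixed term? no] AND [the dwelling is not subject to a licensing requirement? yes] → not satisfied.
rule 4 — Regulated Lease: [the landlord is a resident landlord? yes] AND [a written tenancy agreement has been provided? no] AND [the tenancy was granted for a fixed term? no] → not satisfied.
rule 1 — Qualifying Letting: [not a Class-S Occupancy (rule 12)? yes] AND [Regulated Lease (rule 4)? no] AND [the dwelling is let together with agricultural land? yes] → not satisfied.
rule 7 — Recognised Letting: [Designated Holding (rule 16)? yes] AND [not a Qualifying Letting (rule 1)? yes] → satisfied.
rule 11 — Reportable Arrangement: [Listed Tenancy (rule 9)? no] OR [Registered Letting (rule 10)? no] OR [Recognised Letting (rule 7)? yes] → satisfied.

Yes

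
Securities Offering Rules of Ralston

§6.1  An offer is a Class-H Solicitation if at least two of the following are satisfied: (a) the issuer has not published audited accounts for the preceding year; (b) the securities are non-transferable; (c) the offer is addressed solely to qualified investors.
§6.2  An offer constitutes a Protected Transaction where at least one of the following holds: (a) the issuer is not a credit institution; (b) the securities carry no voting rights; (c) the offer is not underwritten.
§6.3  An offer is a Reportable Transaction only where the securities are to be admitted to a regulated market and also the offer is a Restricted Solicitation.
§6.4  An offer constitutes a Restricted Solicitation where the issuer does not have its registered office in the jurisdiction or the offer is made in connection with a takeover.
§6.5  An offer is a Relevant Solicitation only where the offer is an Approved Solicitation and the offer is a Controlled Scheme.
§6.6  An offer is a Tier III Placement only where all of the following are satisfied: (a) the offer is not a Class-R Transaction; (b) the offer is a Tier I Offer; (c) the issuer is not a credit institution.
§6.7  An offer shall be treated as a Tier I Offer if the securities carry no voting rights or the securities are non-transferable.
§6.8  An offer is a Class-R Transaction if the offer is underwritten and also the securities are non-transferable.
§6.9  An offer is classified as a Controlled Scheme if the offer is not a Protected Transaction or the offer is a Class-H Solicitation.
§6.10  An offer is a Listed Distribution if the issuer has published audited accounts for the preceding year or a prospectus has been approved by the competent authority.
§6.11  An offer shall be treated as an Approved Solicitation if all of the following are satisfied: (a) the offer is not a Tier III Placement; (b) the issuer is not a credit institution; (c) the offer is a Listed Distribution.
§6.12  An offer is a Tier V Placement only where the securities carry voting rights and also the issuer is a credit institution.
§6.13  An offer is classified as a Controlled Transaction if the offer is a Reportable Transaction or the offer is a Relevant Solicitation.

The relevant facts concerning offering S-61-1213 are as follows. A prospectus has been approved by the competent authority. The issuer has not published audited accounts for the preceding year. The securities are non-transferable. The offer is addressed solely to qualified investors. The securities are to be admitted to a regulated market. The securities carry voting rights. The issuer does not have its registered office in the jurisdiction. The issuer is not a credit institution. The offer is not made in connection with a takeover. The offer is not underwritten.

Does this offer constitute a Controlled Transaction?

§6.4 — Restricted Solicitation: [the issuer does not have its registered office in the jurisdiction? yes] OR [the offer is made in connection with a takeover? no] → satisfied.
§6.3 — Reportable Transaction: [the securities are to be admitted to a regulated market? yes] AND [Restricted Solicitation (§6.4)? yes] → satisfied.
§6.8 — Class-R Transaction: [the offer is underwritten? no] AND [the securities are non-transferable? yes] → not satisfied.
§6.7 — Tier I Offer: [the securities carry no voting rights? no] OR [the securities are non-transferable? yes] → satisfied.
§6.6 — Tier III Placement: [not a Class-R Transaction (§6.8)? yes] AND [Tier I Offer (§6.7)? yes] AND [the issuer is not a credit institution? yes] → satisfied.
§6.10 — Listed Distribution: [the issuer has published audited accounts for the preceding year? no] OR [a prospectus has been approved by the competent authority? yes] → satisfied.
§6.11 — Approved Solicitation: [not a Tier III Placement (§6.6)? no] AND [the issuer is not a credit institution? yes] AND [Listed Distribution (§6.10)? yes] → not satisfied.
§6.2 — Protected Transaction: [the issuer is not a credit institution? yes] OR [the securities carry no voting rights? no] OR [the offer is not underwritten? yes] → satisfied.
§6.1 — Class-H Solicitation: the issuer has not published audited accounts for the preceding year? yes; the securities are non-transferable? yes; the offer is addressed solely to qualified investors? yes — 3 of 3 hold (need ≥2) → satisfied.
§6.9 — Controlled Scheme: [not a Protected Transaction (§6.2)? no] OR [Class-H Solicitation (§6.1)? yes] → satisfied.
§6.5 — Relevant Solicitation: [Approved Solicitation (§6.11)? no] AND [Controlled Scheme (§6.9)? yes] → not satisfied.
§6.13 — Controlled Transaction: [Reportable Transaction (§6.3)? yes] OR [Relevant Solicitation (§6.5)? no] → satisfied.

Yes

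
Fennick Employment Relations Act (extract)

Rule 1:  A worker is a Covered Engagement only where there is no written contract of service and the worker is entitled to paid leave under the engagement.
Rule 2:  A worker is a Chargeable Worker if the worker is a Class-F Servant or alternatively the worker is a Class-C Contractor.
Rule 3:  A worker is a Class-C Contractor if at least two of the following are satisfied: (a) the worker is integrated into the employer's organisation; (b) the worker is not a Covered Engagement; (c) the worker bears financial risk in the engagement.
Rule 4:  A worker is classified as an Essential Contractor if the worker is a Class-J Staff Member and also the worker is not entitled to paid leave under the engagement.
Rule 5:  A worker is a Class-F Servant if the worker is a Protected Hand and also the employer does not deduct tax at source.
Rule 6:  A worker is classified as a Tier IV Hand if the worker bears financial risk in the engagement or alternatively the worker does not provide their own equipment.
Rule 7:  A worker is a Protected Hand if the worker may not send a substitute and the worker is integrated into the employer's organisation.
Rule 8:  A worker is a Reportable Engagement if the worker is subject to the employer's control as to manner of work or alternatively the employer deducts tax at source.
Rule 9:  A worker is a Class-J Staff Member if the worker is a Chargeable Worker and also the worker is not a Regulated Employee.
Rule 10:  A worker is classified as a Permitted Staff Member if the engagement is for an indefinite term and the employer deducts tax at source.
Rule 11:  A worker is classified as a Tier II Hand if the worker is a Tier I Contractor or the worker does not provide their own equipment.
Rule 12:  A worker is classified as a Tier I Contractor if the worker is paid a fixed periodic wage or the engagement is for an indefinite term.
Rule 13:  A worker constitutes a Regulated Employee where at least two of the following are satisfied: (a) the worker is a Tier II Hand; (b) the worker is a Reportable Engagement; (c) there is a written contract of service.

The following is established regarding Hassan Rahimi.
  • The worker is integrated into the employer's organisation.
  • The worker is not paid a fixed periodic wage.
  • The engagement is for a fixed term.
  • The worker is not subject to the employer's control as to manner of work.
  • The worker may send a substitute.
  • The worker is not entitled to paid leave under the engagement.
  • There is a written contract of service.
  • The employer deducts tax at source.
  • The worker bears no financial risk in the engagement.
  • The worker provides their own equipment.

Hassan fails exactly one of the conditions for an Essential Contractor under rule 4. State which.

rule 7 — Protected Hand: [the worker may not send a substitute? no] AND [the worker is integrated into the employer's organisation? yes] → not satisfied.
rule 5 — Class-F Servant: [Protected Hand (rule 7)? no] AND [the employer does not deduct tax at source? no] → not satisfied.
rule 1 — Covered Engagement: [there is no written contract of service? no] AND [the worker is entitled to paid leave under the engagement? no] → not satisfied.
rule 3 — Class-C Contractor: the worker is integrated into the employer's organisation? yes; not a Covered Engagement (rule 1)? yes; the worker bears financial risk in the engagement? no — 2 of 3 hold (need ≥2) → satisfied.
rule 2 — Chargeable Worker: [Class-F Servant (rule 5)? no] OR [Class-C Contractor (rule 3)? yes] → satisfied.
rule 12 — Tier I Contractor: [the worker is paid a fixed periodic wage? no] OR [the engagement is for an indefinite term? no] → not satisfied.
rule 11 — Tier II Hand: [Tier I Contractor (rule 12)? no] OR [the worker does not provide their own equipment? no] → not satisfied.
rule 8 — Reportable Engagement: [the worker is subject to the employer's control as to manner of work? no] OR [the employer deducts tax at source? yes] → satisfied.
rule 13 — Regulated Employee: Tier II Hand (rule 11)? no; Reportable Engagement (rule 8)? yes; there is a written contract of service? yes — 2 of 3 hold (need ≥2) → satisfied.
rule 9 — Class-J Staff Member: [Chargeable Worker (rule 2)? yes] AND [not a Regulated Employee (rule 13)? no] → not satisfied.
rule 4 — Essential Contractor: [Class-J Staff Member (rule 9)? no] AND [the worker is not entitled to paid leave under the engagement? yes] → not satisfied.

Class-J Staff Member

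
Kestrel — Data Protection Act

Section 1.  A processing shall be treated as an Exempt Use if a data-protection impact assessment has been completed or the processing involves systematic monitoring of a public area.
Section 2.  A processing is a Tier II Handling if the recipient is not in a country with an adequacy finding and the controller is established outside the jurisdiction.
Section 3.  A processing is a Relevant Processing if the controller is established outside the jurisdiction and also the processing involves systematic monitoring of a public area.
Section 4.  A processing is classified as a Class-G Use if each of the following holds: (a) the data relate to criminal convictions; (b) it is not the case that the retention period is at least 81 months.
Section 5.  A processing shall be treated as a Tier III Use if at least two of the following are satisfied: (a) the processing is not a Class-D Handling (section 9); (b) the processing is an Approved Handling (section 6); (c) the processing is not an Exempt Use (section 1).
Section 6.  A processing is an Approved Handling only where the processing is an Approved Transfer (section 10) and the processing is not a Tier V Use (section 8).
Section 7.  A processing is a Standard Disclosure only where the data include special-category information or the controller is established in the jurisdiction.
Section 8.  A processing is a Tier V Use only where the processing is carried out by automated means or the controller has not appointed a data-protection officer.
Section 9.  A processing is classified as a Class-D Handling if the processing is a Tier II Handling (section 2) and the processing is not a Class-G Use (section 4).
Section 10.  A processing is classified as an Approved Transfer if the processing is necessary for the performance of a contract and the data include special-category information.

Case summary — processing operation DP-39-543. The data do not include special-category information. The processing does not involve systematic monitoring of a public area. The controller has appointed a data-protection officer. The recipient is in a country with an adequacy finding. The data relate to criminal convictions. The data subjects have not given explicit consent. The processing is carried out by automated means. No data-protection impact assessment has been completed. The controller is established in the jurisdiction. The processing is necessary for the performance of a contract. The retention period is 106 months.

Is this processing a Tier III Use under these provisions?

Yes

section 2 — Tier II Handling: [the recipient is not in a country with an adequacy finding? no] AND [the controller is established outside the jurisdiction? no] → not satisfied.
section 4 — Class-G Use: [the data relate to criminal convictions? yes] AND [retention period: 106 months ≥ 81 months? yes, so negated condition no] → not satisfied.
section 9 — Class-D Handling: [Tier II Handling (section 2)? no] AND [not a Class-G Use (section 4)? yes] → not satisfied.
section 10 — Approved Transfer: [the processing is necessary for the performance of a contract? yes] AND [the data include special-category information? no] → not satisfied.
section 8 — Tier V Use: [the processing is carried out by automated means? yes] OR [the controller has not appointed a data-protection officer? no] → satisfied.
section 6 — Approved Handling: [Approved Transfer (section 10)? no] AND [not a Tier V Use (section 8)? no] → not satisfied.
section 1 — Exempt Use: [a data-protection impact assessment has been completed? no] OR [the processing involves systematic monitoring of a public area? no] → not satisfied.
section 5 — Tier III Use: not a Class-D Handling (section 9)? yes; Approved Handling (section 6)? no; not an Exempt Use (section 1)? yes — 2 of 3 hold (need ≥2) → satisfied.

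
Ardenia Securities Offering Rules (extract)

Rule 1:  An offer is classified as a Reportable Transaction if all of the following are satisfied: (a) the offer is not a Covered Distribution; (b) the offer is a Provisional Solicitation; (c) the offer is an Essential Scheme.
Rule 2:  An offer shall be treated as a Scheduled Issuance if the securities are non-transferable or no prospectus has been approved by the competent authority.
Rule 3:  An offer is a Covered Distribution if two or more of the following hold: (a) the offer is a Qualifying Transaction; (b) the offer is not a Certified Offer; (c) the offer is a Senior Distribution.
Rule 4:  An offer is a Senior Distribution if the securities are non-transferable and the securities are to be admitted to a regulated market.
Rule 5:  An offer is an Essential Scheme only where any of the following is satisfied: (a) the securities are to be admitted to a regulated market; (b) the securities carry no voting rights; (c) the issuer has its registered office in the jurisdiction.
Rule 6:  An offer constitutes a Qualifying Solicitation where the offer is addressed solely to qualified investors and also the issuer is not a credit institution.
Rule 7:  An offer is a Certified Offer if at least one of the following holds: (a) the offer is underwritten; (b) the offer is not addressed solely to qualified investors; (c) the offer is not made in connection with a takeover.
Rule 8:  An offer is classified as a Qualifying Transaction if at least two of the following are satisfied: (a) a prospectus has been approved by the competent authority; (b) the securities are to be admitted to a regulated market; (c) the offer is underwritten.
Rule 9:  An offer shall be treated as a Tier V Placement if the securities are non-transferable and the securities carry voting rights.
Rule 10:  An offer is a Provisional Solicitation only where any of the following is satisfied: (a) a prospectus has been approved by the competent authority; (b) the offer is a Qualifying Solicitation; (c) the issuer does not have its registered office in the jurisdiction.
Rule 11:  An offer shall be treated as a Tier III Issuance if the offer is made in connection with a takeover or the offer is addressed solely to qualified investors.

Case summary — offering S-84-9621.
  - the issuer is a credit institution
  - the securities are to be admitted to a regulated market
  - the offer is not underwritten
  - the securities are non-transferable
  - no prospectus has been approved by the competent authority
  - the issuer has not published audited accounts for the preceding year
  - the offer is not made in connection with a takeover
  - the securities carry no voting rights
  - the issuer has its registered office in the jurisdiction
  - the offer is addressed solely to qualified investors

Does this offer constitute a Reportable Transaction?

No

rule 8 — Qualifying Transaction: a prospectus has been approved by the competent authority? no; the securities are to be admitted to a regulated market? yes; the offer is underwritten? no — 1 of 3 hold (need ≥2) → not satisfied.
rule 7 — Certified Offer: [the offer is underwritten? no] OR [the offer is not addressed solely to qualified investors? no] OR [the offer is not made in connection with a takeover? yes] → satisfied.
rule 4 — Senior Distribution: [the securities are non-transferable? yes] AND [the securities are to be admitted to a regulated market? yes] → satisfied.
rule 3 — Covered Distribution: Qualifying Transaction (rule 8)? no; not a Certified Offer (rule 7)? no; Senior Distribution (rule 4)? yes — 1 of 3 hold (need ≥2) → not satisfied.
rule 6 — Qualifying Solicitation: [the offer is addressed solely to qualified investors? yes] AND [the issuer is not a credit institution? no] → not satisfied.
rule 10 — Provisional Solicitation: [a prospectus has been approved by the competent authority? no] OR [Qualifying Solicitation (rule 6)? no] OR [the issuer does not have its registered office in the jurisdiction? no] → not satisfied.
rule 5 — Essential Scheme: [the securities are to be admitted to a regulated market? yes] OR [the securities carry no voting rights? yes] OR [the issuer has its registered office in the jurisdiction? yes] → satisfied.
rule 1 — Reportable Transaction: [not a Covered Distribution (rule 3)? yes] AND [Provisional Solicitation (rule 10)? no] AND [Essential Scheme (rule 5)? yes] → not satisfied.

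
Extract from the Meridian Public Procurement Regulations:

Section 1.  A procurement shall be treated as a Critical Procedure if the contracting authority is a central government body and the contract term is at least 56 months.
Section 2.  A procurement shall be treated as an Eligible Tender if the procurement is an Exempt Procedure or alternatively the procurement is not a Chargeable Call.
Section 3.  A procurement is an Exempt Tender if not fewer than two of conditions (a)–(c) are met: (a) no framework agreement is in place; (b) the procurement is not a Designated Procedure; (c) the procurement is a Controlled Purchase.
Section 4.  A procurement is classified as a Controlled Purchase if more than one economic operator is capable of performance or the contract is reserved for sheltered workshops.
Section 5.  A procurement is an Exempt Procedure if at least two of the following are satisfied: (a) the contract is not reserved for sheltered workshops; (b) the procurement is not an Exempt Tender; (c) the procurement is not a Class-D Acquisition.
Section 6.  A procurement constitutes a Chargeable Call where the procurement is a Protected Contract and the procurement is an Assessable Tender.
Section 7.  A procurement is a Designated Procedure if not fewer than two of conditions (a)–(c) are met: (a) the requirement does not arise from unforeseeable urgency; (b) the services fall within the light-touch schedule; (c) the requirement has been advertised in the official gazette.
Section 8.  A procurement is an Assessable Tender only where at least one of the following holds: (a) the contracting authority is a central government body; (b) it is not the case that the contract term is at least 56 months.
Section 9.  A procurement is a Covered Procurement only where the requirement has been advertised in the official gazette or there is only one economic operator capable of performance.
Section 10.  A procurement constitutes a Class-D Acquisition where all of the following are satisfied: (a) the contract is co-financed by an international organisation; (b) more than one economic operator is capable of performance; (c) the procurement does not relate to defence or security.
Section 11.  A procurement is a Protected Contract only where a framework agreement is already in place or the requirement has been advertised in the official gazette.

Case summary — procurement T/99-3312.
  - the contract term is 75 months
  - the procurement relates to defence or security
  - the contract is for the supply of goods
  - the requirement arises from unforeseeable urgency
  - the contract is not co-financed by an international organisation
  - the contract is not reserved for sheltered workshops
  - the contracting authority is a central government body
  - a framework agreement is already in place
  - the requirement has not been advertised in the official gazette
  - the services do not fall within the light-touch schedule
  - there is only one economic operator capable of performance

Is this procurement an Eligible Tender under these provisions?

Yes

section 7 — Designated Procedure: the requirement does not arise from unforeseeable urgency? no; the services fall within the light-touch schedule? no; the requirement has been advertised in the official gazette? no — 0 of 3 hold (need ≥2) → not satisfied.
section 4 — Controlled Purchase: [more than one economic operator is capable of performance? no] OR [the contract is reserved for sheltered workshops? no] → not satisfied.
section 3 — Exempt Tender: no framework agreement is in place? no; not a Designated Procedure (section 7)? yes; Controlled Purchase (section 4)? no — 1 of 3 hold (need ≥2) → not satisfied.
section 10 — Class-D Acquisition: [the contract is co-financed by an international organisation? no] AND [more than one economic operator is capable of performance? no] AND [the procurement does not relate to defence or security? no] → not satisfied.
section 5 — Exempt Procedure: the contract is not reserved for sheltered workshops? yes; not an Exempt Tender (section 3)? yes; not a Class-D Acquisition (section 10)? yes — 3 of 3 hold (need ≥2) → satisfied.
section 11 — Protected Contract: [a framework agreement is already in place? yes] OR [the requirement has been advertised in the official gazette? no] → satisfied.
section 8 — Assessable Tender: [the contracting authority is a central government body? yes] OR [contract term: 75 months ≥ 56 months? yes, so negated condition no] → satisfied.
section 6 — Chargeable Call: [Protected Contract (section 11)? yes] AND [Assessable Tender (section 8)? yes] → satisfied.
section 2 — Eligible Tender: [Exempt Procedure (section 5)? yes] OR [not a Chargeable Call (section 6)? no] → satisfied.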